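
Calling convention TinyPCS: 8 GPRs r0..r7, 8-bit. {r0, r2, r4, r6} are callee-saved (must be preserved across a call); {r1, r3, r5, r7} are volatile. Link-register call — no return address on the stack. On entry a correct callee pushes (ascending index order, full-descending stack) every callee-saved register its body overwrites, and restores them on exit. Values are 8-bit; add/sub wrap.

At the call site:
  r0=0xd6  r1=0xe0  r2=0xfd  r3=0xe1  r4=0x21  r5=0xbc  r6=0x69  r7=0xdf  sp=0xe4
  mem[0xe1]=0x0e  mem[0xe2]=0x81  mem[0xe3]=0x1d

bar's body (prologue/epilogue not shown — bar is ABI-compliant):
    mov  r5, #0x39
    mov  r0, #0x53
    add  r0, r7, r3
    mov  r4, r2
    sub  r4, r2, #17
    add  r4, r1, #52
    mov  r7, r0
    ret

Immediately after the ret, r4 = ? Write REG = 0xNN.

REG = 0x21

prologue: push r0 -> mem[0xe3]=0xd6, sp=0xe3
prologue: push r4 -> mem[0xe2]=0x21, sp=0xe2
body[0] mov  r5, #0x39 -> r5=0x39
body[1] mov  r0, #0x53 -> r0=0x53
body[2] add  r0, r7, r3 -> r0=0xc0
body[3] mov  r4, r2 -> r4=0xfd
body[4] sub  r4, r2, #17 -> r4=0xec
body[5] add  r4, r1, #52 -> r4=0x14
body[6] mov  r7, r0 -> r7=0xc0
epilogue: pop r4=0x21, sp=0xe3
epilogue: pop r0=0xd6, sp=0xe4
r4 is callee-saved -> restored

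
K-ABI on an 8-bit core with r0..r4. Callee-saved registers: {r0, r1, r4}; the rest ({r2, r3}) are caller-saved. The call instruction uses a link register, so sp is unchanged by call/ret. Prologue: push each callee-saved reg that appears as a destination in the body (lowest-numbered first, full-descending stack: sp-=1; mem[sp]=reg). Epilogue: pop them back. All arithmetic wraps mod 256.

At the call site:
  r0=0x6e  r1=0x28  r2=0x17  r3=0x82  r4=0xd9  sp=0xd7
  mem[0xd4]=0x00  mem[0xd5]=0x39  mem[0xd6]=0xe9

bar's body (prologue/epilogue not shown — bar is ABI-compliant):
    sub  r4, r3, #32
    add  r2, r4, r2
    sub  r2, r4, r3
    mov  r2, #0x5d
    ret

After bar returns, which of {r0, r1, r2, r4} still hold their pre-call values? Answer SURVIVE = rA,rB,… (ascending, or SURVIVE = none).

SURVIVE = r0,r1,r4

prologue: push r4 → mem[0xd6]=0xd9, sp=0xd6
body[0] sub  r4, r3, #32 → r4=0x62
body[1] add  r2, r4, r2 → r2=0x79
body[2] sub  r2, r4, r3 → r2=0xe0
body[3] mov  r2, #0x5d → r2=0x5d
epilogue: pop r4=0xd9, sp=0xd7
r0: callee-saved, written=False
r1: callee-saved, written=False
r2: caller-saved, written=True
r4: callee-saved, written=True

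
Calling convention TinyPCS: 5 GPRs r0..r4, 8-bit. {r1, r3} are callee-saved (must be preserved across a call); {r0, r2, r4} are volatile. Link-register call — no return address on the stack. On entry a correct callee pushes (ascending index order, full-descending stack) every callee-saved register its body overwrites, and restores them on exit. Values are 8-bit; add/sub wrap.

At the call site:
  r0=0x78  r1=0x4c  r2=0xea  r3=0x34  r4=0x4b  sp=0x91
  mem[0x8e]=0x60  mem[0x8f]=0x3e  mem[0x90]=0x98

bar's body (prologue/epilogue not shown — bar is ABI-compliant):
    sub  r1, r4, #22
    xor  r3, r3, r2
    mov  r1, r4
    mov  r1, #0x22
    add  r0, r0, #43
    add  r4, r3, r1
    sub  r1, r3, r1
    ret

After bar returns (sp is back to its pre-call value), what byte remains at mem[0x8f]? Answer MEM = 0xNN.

prologue: push r1 → mem[0x90]=0x4c, sp=0x90
prologue: push r3 → mem[0x8f]=0x34, sp=0x8f
body[0] sub  r1, r4, #22 → r1=0x35
body[1] xor  r3, r3, r2 → r3=0xde
body[2] mov  r1, r4 → r1=0x4b
body[3] mov  r1, #0x22 → r1=0x22
body[4] add  r0, r0, #43 → r0=0xa3
body[5] add  r4, r3, r1 → r4=0x00
body[6] sub  r1, r3, r1 → r1=0xbc
epilogue: pop r3=0x34, sp=0x90
epilogue: pop r1=0x4c, sp=0x91
prologue pushed ['r1', 'r3'] at ['0x90', '0x8f']

MEM = 0x34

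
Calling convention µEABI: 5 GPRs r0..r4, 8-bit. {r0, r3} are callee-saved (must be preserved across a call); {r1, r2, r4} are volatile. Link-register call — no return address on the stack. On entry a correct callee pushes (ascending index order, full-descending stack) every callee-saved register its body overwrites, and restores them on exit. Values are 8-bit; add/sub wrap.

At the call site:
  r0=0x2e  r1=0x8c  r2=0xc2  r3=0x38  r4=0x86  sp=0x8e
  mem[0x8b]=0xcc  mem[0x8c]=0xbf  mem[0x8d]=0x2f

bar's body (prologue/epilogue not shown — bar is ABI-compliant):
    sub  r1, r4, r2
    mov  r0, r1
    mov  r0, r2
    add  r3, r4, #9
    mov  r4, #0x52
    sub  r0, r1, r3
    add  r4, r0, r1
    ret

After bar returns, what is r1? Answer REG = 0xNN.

prologue: push r0 -> mem[0x8d]=0x2e, sp=0x8d
prologue: push r3 -> mem[0x8c]=0x38, sp=0x8c
body[0] sub  r1, r4, r2 -> r1=0xc4
body[1] mov  r0, r1 -> r0=0xc4
body[2] mov  r0, r2 -> r0=0xc2
body[3] add  r3, r4, #9 -> r3=0x8f
body[4] mov  r4, #0x52 -> r4=0x52
body[5] sub  r0, r1, r3 -> r0=0x35
body[6] add  r4, r0, r1 -> r4=0xf9
epilogue: pop r3=0x38, sp=0x8d
epilogue: pop r0=0x2e, sp=0x8e
r1 is caller-saved -> body value

REG = 0xc4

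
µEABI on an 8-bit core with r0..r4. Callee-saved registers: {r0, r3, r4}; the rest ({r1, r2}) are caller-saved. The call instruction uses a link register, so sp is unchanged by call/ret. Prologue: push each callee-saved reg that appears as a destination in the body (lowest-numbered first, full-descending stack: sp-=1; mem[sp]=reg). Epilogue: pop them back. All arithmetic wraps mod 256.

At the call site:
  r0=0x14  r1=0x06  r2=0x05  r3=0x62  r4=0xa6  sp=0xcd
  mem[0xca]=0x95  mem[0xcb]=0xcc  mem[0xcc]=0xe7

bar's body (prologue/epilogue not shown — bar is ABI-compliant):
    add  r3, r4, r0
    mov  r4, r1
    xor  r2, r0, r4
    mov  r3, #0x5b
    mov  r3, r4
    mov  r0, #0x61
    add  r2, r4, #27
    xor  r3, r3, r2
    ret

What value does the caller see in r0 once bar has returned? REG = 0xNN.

REG = 0x14

prologue: push r0 -> mem[0xcc]=0x14, sp=0xcc
prologue: push r3 -> mem[0xcb]=0x62, sp=0xcb
prologue: push r4 -> mem[0xca]=0xa6, sp=0xca
body[0] add  r3, r4, r0 -> r3=0xba
body[1] mov  r4, r1 -> r4=0x06
body[2] xor  r2, r0, r4 -> r2=0x12
body[3] mov  r3, #0x5b -> r3=0x5b
body[4] mov  r3, r4 -> r3=0x06
body[5] mov  r0, #0x61 -> r0=0x61
body[6] add  r2, r4, #27 -> r2=0x21
body[7] xor  r3, r3, r2 -> r3=0x27
epilogue: pop r4=0xa6, sp=0xcb
epilogue: pop r3=0x62, sp=0xcc
epilogue: pop r0=0x14, sp=0xcd
r0 is callee-saved -> restored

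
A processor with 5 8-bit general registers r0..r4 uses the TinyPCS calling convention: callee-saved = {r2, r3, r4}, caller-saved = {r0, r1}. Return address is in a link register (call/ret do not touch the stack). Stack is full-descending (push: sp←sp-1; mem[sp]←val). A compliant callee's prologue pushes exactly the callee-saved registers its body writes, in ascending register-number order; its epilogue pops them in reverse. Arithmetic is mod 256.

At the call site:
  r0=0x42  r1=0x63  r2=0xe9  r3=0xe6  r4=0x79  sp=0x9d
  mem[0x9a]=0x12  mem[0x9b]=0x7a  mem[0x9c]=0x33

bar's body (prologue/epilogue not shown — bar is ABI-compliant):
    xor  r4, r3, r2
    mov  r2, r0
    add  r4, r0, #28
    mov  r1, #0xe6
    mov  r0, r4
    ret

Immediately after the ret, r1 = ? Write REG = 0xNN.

prologue: push r2 → mem[0x9c]=0xe9, sp=0x9c
prologue: push r4 → mem[0x9b]=0x79, sp=0x9b
body[0] xor  r4, r3, r2 → r4=0x0f
body[1] mov  r2, r0 → r2=0x42
body[2] add  r4, r0, #28 → r4=0x5e
body[3] mov  r1, #0xe6 → r1=0xe6
body[4] mov  r0, r4 → r0=0x5e
epilogue: pop r4=0x79, sp=0x9c
epilogue: pop r2=0xe9, sp=0x9d
r1 is caller-saved → body value

REG = 0xe6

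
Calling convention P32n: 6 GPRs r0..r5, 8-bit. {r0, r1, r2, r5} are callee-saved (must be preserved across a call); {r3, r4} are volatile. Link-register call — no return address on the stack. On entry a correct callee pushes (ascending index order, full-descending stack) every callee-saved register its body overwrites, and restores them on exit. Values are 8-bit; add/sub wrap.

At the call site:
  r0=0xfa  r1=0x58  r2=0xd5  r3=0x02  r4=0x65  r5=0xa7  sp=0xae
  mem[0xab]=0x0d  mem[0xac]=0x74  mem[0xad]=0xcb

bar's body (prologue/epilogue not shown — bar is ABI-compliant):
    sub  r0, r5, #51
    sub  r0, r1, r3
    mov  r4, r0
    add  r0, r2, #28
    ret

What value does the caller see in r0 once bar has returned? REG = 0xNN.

REG = 0xfa

prologue: push r0 -> mem[0xad]=0xfa, sp=0xad
body[0] sub  r0, r5, #51 -> r0=0x74
body[1] sub  r0, r1, r3 -> r0=0x56
body[2] mov  r4, r0 -> r4=0x56
body[3] add  r0, r2, #28 -> r0=0xf1
epilogue: pop r0=0xfa, sp=0xae
r0 is callee-saved -> restored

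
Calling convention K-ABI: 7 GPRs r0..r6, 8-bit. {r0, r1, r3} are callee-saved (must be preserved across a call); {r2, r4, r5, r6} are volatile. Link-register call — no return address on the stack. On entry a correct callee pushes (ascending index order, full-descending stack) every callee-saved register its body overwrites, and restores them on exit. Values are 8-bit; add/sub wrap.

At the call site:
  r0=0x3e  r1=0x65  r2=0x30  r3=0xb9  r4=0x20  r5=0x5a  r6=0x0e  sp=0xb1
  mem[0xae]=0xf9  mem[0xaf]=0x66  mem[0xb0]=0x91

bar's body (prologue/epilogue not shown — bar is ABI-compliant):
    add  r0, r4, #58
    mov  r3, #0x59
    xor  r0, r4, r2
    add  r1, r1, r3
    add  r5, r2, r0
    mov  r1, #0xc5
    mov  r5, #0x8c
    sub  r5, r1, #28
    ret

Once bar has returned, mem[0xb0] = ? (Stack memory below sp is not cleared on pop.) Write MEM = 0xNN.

prologue: push r0 -> mem[0xb0]=0x3e, sp=0xb0
prologue: push r1 -> mem[0xaf]=0x65, sp=0xaf
prologue: push r3 -> mem[0xae]=0xb9, sp=0xae
body[0] add  r0, r4, #58 -> r0=0x5a
body[1] mov  r3, #0x59 -> r3=0x59
body[2] xor  r0, r4, r2 -> r0=0x10
body[3] add  r1, r1, r3 -> r1=0xbe
body[4] add  r5, r2, r0 -> r5=0x40
body[5] mov  r1, #0xc5 -> r1=0xc5
body[6] mov  r5, #0x8c -> r5=0x8c
body[7] sub  r5, r1, #28 -> r5=0xa9
epilogue: pop r3=0xb9, sp=0xaf
epilogue: pop r1=0x65, sp=0xb0
epilogue: pop r0=0x3e, sp=0xb1
prologue pushed ['r0', 'r1', 'r3'] at ['0xb0', '0xaf', '0xae']

MEM = 0x3e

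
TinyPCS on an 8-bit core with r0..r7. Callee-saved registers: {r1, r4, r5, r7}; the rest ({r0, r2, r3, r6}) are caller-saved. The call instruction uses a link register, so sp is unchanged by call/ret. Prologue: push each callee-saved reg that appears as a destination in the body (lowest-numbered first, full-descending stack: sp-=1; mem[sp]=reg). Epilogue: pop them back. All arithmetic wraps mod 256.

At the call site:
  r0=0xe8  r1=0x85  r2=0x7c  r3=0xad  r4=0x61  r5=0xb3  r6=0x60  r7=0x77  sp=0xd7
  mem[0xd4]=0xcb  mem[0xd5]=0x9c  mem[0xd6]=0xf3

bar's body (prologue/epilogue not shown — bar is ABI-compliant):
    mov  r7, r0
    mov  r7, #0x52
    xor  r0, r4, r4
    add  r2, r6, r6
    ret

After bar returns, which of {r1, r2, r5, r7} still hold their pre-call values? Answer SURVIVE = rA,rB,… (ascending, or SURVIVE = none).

SURVIVE = r1,r5,r7

prologue: push r7 -> mem[0xd6]=0x77, sp=0xd6
body[0] mov  r7, r0 -> r7=0xe8
body[1] mov  r7, #0x52 -> r7=0x52
body[2] xor  r0, r4, r4 -> r0=0x00
body[3] add  r2, r6, r6 -> r2=0xc0
epilogue: pop r7=0x77, sp=0xd7
r1: callee-saved, written=False
r2: caller-saved, written=True
r5: callee-saved, written=False
r7: callee-saved, written=True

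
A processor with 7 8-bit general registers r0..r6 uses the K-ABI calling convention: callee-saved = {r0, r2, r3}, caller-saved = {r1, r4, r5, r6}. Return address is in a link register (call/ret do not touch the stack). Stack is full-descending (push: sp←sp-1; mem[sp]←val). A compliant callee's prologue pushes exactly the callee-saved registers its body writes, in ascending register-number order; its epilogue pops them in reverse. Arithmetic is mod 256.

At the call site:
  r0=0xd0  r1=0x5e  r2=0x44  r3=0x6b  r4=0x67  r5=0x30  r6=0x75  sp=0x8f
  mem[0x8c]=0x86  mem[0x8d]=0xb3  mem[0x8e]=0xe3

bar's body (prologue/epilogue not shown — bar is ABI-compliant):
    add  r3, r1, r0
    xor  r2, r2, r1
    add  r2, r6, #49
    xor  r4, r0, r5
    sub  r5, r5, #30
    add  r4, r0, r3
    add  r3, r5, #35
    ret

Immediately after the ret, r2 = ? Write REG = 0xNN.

prologue: push r2 → mem[0x8e]=0x44, sp=0x8e
prologue: push r3 → mem[0x8d]=0x6b, sp=0x8d
body[0] add  r3, r1, r0 → r3=0x2e
body[1] xor  r2, r2, r1 → r2=0x1a
body[2] add  r2, r6, #49 → r2=0xa6
body[3] xor  r4, r0, r5 → r4=0xe0
body[4] sub  r5, r5, #30 → r5=0x12
body[5] add  r4, r0, r3 → r4=0xfe
body[6] add  r3, r5, #35 → r3=0x35
epilogue: pop r3=0x6b, sp=0x8e
epilogue: pop r2=0x44, sp=0x8f
r2 is callee-saved → restored

REG = 0x44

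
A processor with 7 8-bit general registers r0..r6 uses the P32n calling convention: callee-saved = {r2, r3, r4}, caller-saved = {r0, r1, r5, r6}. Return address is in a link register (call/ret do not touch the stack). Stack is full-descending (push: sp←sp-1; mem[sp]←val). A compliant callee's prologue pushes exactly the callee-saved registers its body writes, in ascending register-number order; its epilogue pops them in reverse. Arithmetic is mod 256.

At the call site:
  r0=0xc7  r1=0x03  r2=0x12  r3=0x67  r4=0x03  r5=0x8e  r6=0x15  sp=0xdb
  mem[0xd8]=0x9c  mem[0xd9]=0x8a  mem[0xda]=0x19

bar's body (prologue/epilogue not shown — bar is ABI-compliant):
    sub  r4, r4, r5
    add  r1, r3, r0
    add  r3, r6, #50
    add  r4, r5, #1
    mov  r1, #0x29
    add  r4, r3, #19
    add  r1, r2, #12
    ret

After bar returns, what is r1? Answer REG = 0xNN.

prologue: push r3 -> mem[0xda]=0x67, sp=0xda
prologue: push r4 -> mem[0xd9]=0x03, sp=0xd9
body[0] sub  r4, r4, r5 -> r4=0x75
body[1] add  r1, r3, r0 -> r1=0x2e
body[2] add  r3, r6, #50 -> r3=0x47
body[3] add  r4, r5, #1 -> r4=0x8f
body[4] mov  r1, #0x29 -> r1=0x29
body[5] add  r4, r3, #19 -> r4=0x5a
body[6] add  r1, r2, #12 -> r1=0x1e
epilogue: pop r4=0x03, sp=0xda
epilogue: pop r3=0x67, sp=0xdb
r1 is caller-saved -> body value

REG = 0x1e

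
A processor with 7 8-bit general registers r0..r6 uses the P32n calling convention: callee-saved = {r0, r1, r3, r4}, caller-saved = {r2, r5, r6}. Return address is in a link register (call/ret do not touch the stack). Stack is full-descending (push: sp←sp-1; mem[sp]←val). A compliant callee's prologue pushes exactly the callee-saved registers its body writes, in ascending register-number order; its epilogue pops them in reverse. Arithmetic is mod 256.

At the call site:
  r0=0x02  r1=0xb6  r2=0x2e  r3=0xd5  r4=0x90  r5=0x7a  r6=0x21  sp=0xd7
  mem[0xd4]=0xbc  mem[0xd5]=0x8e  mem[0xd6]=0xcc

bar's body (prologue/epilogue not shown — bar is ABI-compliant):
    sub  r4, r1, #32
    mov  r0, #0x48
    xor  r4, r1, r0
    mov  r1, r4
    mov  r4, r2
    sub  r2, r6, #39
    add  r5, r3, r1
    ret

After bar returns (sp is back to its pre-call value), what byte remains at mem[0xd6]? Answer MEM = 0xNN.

prologue: push r0 → mem[0xd6]=0x02, sp=0xd6
prologue: push r1 → mem[0xd5]=0xb6, sp=0xd5
prologue: push r4 → mem[0xd4]=0x90, sp=0xd4
body[0] sub  r4, r1, #32 → r4=0x96
body[1] mov  r0, #0x48 → r0=0x48
body[2] xor  r4, r1, r0 → r4=0xfe
body[3] mov  r1, r4 → r1=0xfe
body[4] mov  r4, r2 → r4=0x2e
body[5] sub  r2, r6, #39 → r2=0xfa
body[6] add  r5, r3, r1 → r5=0xd3
epilogue: pop r4=0x90, sp=0xd5
epilogue: pop r1=0xb6, sp=0xd6
epilogue: pop r0=0x02, sp=0xd7
prologue pushed ['r0', 'r1', 'r4'] at ['0xd6', '0xd5', '0xd4']

MEM = 0x02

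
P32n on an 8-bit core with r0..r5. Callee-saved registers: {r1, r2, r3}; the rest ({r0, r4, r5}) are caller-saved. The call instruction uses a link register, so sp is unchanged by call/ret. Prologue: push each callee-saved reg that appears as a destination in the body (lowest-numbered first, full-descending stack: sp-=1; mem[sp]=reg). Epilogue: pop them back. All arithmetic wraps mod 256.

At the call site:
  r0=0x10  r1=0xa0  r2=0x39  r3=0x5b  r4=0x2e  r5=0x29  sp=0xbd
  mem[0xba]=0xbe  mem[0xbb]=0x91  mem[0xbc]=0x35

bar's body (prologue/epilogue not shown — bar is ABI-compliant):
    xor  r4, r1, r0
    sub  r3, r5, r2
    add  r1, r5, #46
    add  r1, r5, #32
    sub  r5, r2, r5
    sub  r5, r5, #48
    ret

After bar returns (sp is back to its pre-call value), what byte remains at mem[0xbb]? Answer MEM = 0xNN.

prologue: push r1 → mem[0xbc]=0xa0, sp=0xbc
prologue: push r3 → mem[0xbb]=0x5b, sp=0xbb
body[0] xor  r4, r1, r0 → r4=0xb0
body[1] sub  r3, r5, r2 → r3=0xf0
body[2] add  r1, r5, #46 → r1=0x57
body[3] add  r1, r5, #32 → r1=0x49
body[4] sub  r5, r2, r5 → r5=0x10
body[5] sub  r5, r5, #48 → r5=0xe0
epilogue: pop r3=0x5b, sp=0xbc
epilogue: pop r1=0xa0, sp=0xbd
prologue pushed ['r1', 'r3'] at ['0xbc', '0xbb']

MEM = 0x5b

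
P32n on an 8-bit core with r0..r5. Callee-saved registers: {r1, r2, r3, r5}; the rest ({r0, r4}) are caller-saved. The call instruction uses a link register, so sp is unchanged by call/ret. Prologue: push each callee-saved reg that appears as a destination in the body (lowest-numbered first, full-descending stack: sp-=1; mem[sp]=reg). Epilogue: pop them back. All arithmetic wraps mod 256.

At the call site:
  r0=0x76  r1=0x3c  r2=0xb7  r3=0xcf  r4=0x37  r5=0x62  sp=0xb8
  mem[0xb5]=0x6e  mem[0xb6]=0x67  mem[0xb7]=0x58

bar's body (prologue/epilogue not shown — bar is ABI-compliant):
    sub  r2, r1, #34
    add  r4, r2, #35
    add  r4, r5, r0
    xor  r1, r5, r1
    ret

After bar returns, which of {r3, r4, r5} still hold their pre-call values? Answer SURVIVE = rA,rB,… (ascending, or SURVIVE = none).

SURVIVE = r3,r5

prologue: push r1 -> mem[0xb7]=0x3c, sp=0xb7
prologue: push r2 -> mem[0xb6]=0xb7, sp=0xb6
body[0] sub  r2, r1, #34 -> r2=0x1a
body[1] add  r4, r2, #35 -> r4=0x3d
body[2] add  r4, r5, r0 -> r4=0xd8
body[3] xor  r1, r5, r1 -> r1=0x5e
epilogue: pop r2=0xb7, sp=0xb7
epilogue: pop r1=0x3c, sp=0xb8
r3: callee-saved, written=False
r4: caller-saved, written=True
r5: callee-saved, written=False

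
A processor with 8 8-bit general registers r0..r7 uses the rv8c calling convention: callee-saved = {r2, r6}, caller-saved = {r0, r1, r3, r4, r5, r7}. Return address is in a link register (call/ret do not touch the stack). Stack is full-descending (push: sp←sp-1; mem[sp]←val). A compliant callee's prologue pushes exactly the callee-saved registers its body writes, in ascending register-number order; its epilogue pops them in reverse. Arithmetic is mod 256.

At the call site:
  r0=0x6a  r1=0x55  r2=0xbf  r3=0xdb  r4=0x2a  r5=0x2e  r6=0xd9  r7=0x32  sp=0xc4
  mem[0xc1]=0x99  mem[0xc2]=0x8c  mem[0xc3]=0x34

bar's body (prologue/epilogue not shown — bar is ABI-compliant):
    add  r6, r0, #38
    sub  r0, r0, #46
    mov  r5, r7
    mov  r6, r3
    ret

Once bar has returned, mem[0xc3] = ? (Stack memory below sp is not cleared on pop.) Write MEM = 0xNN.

prologue: push r6 → mem[0xc3]=0xd9, sp=0xc3
body[0] add  r6, r0, #38 → r6=0x90
body[1] sub  r0, r0, #46 → r0=0x3c
body[2] mov  r5, r7 → r5=0x32
body[3] mov  r6, r3 → r6=0xdb
epilogue: pop r6=0xd9, sp=0xc4
prologue pushed ['r6'] at ['0xc3']

MEM = 0xd9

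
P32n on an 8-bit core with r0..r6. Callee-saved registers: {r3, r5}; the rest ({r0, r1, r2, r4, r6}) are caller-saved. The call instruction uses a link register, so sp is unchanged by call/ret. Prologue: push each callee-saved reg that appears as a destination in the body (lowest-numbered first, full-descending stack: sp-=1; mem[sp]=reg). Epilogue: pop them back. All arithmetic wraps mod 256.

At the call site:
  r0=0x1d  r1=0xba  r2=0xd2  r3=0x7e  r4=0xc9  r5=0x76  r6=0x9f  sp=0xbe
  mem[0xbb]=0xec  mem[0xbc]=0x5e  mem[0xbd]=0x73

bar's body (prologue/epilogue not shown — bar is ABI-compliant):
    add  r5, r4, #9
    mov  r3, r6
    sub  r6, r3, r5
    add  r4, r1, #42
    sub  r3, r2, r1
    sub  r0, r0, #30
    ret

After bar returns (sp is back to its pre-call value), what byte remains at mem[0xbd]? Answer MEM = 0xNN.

prologue: push r3 → mem[0xbd]=0x7e, sp=0xbd
prologue: push r5 → mem[0xbc]=0x76, sp=0xbc
body[0] add  r5, r4, #9 → r5=0xd2
body[1] mov  r3, r6 → r3=0x9f
body[2] sub  r6, r3, r5 → r6=0xcd
body[3] add  r4, r1, #42 → r4=0xe4
body[4] sub  r3, r2, r1 → r3=0x18
body[5] sub  r0, r0, #30 → r0=0xff
epilogue: pop r5=0x76, sp=0xbd
epilogue: pop r3=0x7e, sp=0xbe
prologue pushed ['r3', 'r5'] at ['0xbd', '0xbc']

MEM = 0x7e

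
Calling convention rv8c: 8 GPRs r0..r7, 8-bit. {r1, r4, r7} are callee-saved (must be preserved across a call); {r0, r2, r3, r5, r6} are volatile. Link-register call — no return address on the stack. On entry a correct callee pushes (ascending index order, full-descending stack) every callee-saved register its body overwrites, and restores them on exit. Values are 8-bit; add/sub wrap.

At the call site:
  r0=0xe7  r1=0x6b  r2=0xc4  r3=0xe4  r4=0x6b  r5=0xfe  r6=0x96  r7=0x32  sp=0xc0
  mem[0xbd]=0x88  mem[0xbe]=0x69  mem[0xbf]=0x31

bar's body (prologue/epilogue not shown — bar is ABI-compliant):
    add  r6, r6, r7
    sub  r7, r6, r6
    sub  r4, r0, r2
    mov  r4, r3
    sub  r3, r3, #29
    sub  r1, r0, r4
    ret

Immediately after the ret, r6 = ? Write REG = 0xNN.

REG = 0xc8

prologue: push r1 → mem[0xbf]=0x6b, sp=0xbf
prologue: push r4 → mem[0xbe]=0x6b, sp=0xbe
prologue: push r7 → mem[0xbd]=0x32, sp=0xbd
body[0] add  r6, r6, r7 → r6=0xc8
body[1] sub  r7, r6, r6 → r7=0x00
body[2] sub  r4, r0, r2 → r4=0x23
body[3] mov  r4, r3 → r4=0xe4
body[4] sub  r3, r3, #29 → r3=0xc7
body[5] sub  r1, r0, r4 → r1=0x03
epilogue: pop r7=0x32, sp=0xbe
epilogue: pop r4=0x6b, sp=0xbf
epilogue: pop r1=0x6b, sp=0xc0
r6 is caller-saved → body value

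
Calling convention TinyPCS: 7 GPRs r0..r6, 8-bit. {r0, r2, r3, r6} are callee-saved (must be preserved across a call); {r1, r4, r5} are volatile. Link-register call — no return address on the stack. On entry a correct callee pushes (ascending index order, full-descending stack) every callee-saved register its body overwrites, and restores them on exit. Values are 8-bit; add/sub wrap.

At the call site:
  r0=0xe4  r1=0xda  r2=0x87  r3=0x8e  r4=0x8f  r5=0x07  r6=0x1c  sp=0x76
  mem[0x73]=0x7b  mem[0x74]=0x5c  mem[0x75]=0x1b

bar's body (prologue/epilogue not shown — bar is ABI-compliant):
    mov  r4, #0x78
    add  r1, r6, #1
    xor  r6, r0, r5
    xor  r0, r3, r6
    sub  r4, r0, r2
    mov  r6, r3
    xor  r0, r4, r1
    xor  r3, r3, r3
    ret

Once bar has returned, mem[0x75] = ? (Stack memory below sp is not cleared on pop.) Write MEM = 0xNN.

prologue: push r0 → mem[0x75]=0xe4, sp=0x75
prologue: push r3 → mem[0x74]=0x8e, sp=0x74
prologue: push r6 → mem[0x73]=0x1c, sp=0x73
body[0] mov  r4, #0x78 → r4=0x78
body[1] add  r1, r6, #1 → r1=0x1d
body[2] xor  r6, r0, r5 → r6=0xe3
body[3] xor  r0, r3, r6 → r0=0x6d
body[4] sub  r4, r0, r2 → r4=0xe6
body[5] mov  r6, r3 → r6=0x8e
body[6] xor  r0, r4, r1 → r0=0xfb
body[7] xor  r3, r3, r3 → r3=0x00
epilogue: pop r6=0x1c, sp=0x74
epilogue: pop r3=0x8e, sp=0x75
epilogue: pop r0=0xe4, sp=0x76
prologue pushed ['r0', 'r3', 'r6'] at ['0x75', '0x74', '0x73']

MEM = 0xe4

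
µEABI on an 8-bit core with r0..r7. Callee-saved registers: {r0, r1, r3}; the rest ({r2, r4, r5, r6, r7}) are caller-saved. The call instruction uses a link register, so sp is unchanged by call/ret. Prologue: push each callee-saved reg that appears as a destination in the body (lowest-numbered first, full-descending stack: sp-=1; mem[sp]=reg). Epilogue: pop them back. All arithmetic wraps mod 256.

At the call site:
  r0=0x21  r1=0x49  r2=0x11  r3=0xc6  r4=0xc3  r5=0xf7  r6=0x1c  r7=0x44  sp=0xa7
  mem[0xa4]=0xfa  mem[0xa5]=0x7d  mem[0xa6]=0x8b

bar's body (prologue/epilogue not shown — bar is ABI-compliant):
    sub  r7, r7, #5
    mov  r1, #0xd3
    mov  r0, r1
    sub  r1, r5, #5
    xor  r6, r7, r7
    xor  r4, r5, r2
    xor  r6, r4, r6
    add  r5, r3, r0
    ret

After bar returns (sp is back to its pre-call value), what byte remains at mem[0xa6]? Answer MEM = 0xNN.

prologue: push r0 → mem[0xa6]=0x21, sp=0xa6
prologue: push r1 → mem[0xa5]=0x49, sp=0xa5
body[0] sub  r7, r7, #5 → r7=0x3f
body[1] mov  r1, #0xd3 → r1=0xd3
body[2] mov  r0, r1 → r0=0xd3
body[3] sub  r1, r5, #5 → r1=0xf2
body[4] xor  r6, r7, r7 → r6=0x00
body[5] xor  r4, r5, r2 → r4=0xe6
body[6] xor  r6, r4, r6 → r6=0xe6
body[7] add  r5, r3, r0 → r5=0x99
epilogue: pop r1=0x49, sp=0xa6
epilogue: pop r0=0x21, sp=0xa7
prologue pushed ['r0', 'r1'] at ['0xa6', '0xa5']

MEM = 0x21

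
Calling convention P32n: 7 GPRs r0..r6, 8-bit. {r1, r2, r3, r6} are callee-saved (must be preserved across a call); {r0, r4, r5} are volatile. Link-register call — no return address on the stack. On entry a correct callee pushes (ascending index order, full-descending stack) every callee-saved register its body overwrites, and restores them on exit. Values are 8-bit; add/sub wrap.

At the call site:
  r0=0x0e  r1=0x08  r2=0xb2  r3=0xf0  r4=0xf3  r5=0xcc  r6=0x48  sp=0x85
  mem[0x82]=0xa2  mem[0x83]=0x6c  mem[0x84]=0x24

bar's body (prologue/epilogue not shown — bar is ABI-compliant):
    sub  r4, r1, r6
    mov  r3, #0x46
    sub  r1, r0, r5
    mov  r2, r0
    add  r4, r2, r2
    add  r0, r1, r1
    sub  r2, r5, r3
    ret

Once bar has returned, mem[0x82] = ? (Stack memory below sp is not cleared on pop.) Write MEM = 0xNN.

prologue: push r1 → mem[0x84]=0x08, sp=0x84
prologue: push r2 → mem[0x83]=0xb2, sp=0x83
prologue: push r3 → mem[0x82]=0xf0, sp=0x82
body[0] sub  r4, r1, r6 → r4=0xc0
body[1] mov  r3, #0x46 → r3=0x46
body[2] sub  r1, r0, r5 → r1=0x42
body[3] mov  r2, r0 → r2=0x0e
body[4] add  r4, r2, r2 → r4=0x1c
body[5] add  r0, r1, r1 → r0=0x84
body[6] sub  r2, r5, r3 → r2=0x86
epilogue: pop r3=0xf0, sp=0x83
epilogue: pop r2=0xb2, sp=0x84
epilogue: pop r1=0x08, sp=0x85
prologue pushed ['r1', 'r2', 'r3'] at ['0x84', '0x83', '0x82']

MEM = 0xf0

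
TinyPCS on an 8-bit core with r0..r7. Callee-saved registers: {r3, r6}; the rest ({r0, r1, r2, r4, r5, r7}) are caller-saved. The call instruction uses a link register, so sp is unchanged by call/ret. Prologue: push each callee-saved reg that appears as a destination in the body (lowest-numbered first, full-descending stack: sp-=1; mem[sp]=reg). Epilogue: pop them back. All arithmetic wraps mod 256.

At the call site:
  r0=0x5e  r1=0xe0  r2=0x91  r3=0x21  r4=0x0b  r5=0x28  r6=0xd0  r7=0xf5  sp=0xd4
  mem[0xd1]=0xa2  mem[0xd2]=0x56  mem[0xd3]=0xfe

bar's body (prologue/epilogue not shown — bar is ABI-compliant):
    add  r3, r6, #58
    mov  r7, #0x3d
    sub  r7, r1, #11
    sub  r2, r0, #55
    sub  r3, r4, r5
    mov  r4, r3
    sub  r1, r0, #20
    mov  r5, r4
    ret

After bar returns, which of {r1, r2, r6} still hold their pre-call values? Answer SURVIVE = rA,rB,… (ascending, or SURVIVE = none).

SURVIVE = r6

prologue: push r3 → mem[0xd3]=0x21, sp=0xd3
body[0] add  r3, r6, #58 → r3=0x0a
body[1] mov  r7, #0x3d → r7=0x3d
body[2] sub  r7, r1, #11 → r7=0xd5
body[3] sub  r2, r0, #55 → r2=0x27
body[4] sub  r3, r4, r5 → r3=0xe3
body[5] mov  r4, r3 → r4=0xe3
body[6] sub  r1, r0, #20 → r1=0x4a
body[7] mov  r5, r4 → r5=0xe3
epilogue: pop r3=0x21, sp=0xd4
r1: caller-saved, written=True
r2: caller-saved, written=True
r6: callee-saved, written=False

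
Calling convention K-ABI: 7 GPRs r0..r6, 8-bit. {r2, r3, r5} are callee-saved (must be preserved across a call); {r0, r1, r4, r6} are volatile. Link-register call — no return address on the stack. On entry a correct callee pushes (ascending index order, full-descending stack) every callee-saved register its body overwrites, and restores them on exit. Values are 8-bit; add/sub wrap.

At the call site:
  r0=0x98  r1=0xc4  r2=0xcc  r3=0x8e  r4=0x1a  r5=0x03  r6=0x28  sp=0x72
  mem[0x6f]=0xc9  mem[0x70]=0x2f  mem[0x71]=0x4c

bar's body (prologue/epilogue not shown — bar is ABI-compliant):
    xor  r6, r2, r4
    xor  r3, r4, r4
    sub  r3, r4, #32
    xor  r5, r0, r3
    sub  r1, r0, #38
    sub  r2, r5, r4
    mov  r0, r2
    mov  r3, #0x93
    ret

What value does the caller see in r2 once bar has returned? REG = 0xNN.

prologue: push r2 → mem[0x71]=0xcc, sp=0x71
prologue: push r3 → mem[0x70]=0x8e, sp=0x70
prologue: push r5 → mem[0x6f]=0x03, sp=0x6f
body[0] xor  r6, r2, r4 → r6=0xd6
body[1] xor  r3, r4, r4 → r3=0x00
body[2] sub  r3, r4, #32 → r3=0xfa
body[3] xor  r5, r0, r3 → r5=0x62
body[4] sub  r1, r0, #38 → r1=0x72
body[5] sub  r2, r5, r4 → r2=0x48
body[6] mov  r0, r2 → r0=0x48
body[7] mov  r3, #0x93 → r3=0x93
epilogue: pop r5=0x03, sp=0x70
epilogue: pop r3=0x8e, sp=0x71
epilogue: pop r2=0xcc, sp=0x72
r2 is callee-saved → restored

REG = 0xcc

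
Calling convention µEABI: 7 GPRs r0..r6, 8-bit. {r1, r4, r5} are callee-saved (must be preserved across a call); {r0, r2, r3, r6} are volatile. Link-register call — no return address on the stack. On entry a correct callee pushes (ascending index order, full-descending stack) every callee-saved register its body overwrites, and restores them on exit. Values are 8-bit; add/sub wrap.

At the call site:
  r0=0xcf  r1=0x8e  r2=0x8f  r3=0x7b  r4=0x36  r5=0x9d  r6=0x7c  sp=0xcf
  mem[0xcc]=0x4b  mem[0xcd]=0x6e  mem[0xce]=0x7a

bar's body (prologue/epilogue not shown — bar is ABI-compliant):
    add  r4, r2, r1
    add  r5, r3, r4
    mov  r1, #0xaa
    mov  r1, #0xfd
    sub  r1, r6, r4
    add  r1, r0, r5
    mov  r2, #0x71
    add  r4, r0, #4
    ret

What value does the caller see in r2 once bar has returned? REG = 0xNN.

REG = 0x71

prologue: push r1 → mem[0xce]=0x8e, sp=0xce
prologue: push r4 → mem[0xcd]=0x36, sp=0xcd
prologue: push r5 → mem[0xcc]=0x9d, sp=0xcc
body[0] add  r4, r2, r1 → r4=0x1d
body[1] add  r5, r3, r4 → r5=0x98
body[2] mov  r1, #0xaa → r1=0xaa
body[3] mov  r1, #0xfd → r1=0xfd
body[4] sub  r1, r6, r4 → r1=0x5f
body[5] add  r1, r0, r5 → r1=0x67
body[6] mov  r2, #0x71 → r2=0x71
body[7] add  r4, r0, #4 → r4=0xd3
epilogue: pop r5=0x9d, sp=0xcd
epilogue: pop r4=0x36, sp=0xce
epilogue: pop r1=0x8e, sp=0xcf
r2 is caller-saved → body value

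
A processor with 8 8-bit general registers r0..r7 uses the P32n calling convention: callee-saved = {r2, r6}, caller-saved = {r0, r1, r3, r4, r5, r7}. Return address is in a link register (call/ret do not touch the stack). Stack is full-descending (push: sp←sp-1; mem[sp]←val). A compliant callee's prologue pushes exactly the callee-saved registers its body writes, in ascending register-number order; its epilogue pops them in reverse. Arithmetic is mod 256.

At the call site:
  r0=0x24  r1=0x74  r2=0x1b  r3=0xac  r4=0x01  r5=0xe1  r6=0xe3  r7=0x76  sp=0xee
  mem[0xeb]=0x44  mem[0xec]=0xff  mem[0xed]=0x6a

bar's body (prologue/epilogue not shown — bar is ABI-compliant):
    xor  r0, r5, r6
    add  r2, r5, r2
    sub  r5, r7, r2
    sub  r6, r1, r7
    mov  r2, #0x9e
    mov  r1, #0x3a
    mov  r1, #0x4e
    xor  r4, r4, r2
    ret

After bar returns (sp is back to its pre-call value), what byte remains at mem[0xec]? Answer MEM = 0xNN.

prologue: push r2 -> mem[0xed]=0x1b, sp=0xed
prologue: push r6 -> mem[0xec]=0xe3, sp=0xec
body[0] xor  r0, r5, r6 -> r0=0x02
body[1] add  r2, r5, r2 -> r2=0xfc
body[2] sub  r5, r7, r2 -> r5=0x7a
body[3] sub  r6, r1, r7 -> r6=0xfe
body[4] mov  r2, #0x9e -> r2=0x9e
body[5] mov  r1, #0x3a -> r1=0x3a
body[6] mov  r1, #0x4e -> r1=0x4e
body[7] xor  r4, r4, r2 -> r4=0x9f
epilogue: pop r6=0xe3, sp=0xed
epilogue: pop r2=0x1b, sp=0xee
prologue pushed ['r2', 'r6'] at ['0xed', '0xec']

MEM = 0xe3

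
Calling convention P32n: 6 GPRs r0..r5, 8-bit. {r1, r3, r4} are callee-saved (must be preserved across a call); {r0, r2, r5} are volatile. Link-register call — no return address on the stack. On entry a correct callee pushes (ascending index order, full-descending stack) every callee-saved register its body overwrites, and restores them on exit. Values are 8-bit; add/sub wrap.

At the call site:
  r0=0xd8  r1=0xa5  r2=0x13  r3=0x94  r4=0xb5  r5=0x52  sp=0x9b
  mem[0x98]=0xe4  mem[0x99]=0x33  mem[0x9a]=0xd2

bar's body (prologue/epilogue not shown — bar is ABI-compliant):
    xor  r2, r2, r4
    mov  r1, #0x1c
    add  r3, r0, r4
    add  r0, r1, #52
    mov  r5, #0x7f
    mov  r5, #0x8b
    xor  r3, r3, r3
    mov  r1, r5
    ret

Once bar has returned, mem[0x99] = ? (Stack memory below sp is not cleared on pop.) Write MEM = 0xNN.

prologue: push r1 -> mem[0x9a]=0xa5, sp=0x9a
prologue: push r3 -> mem[0x99]=0x94, sp=0x99
body[0] xor  r2, r2, r4 -> r2=0xa6
body[1] mov  r1, #0x1c -> r1=0x1c
body[2] add  r3, r0, r4 -> r3=0x8d
body[3] add  r0, r1, #52 -> r0=0x50
body[4] mov  r5, #0x7f -> r5=0x7f
body[5] mov  r5, #0x8b -> r5=0x8b
body[6] xor  r3, r3, r3 -> r3=0x00
body[7] mov  r1, r5 -> r1=0x8b
epilogue: pop r3=0x94, sp=0x9a
epilogue: pop r1=0xa5, sp=0x9b
prologue pushed ['r1', 'r3'] at ['0x9a', '0x99']

MEM = 0x94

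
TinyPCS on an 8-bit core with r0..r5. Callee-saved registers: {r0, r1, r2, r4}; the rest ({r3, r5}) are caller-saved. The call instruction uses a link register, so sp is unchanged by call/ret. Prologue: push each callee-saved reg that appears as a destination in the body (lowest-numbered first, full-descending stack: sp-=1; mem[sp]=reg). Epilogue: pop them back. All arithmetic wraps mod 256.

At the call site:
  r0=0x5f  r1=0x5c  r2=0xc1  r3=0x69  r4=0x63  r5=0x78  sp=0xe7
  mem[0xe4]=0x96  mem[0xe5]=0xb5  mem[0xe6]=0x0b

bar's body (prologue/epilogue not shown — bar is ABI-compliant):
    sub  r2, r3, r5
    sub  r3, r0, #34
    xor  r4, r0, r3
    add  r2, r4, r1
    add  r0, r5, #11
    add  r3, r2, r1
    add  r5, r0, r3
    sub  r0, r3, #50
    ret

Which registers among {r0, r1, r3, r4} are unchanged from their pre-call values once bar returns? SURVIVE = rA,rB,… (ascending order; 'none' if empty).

prologue: push r0 -> mem[0xe6]=0x5f, sp=0xe6
prologue: push r2 -> mem[0xe5]=0xc1, sp=0xe5
prologue: push r4 -> mem[0xe4]=0x63, sp=0xe4
body[0] sub  r2, r3, r5 -> r2=0xf1
body[1] sub  r3, r0, #34 -> r3=0x3d
body[2] xor  r4, r0, r3 -> r4=0x62
body[3] add  r2, r4, r1 -> r2=0xbe
body[4] add  r0, r5, #11 -> r0=0x83
body[5] add  r3, r2, r1 -> r3=0x1a
body[6] add  r5, r0, r3 -> r5=0x9d
body[7] sub  r0, r3, #50 -> r0=0xe8
epilogue: pop r4=0x63, sp=0xe5
epilogue: pop r2=0xc1, sp=0xe6
epilogue: pop r0=0x5f, sp=0xe7
r0: callee-saved, written=True
r1: callee-saved, written=False
r3: caller-saved, written=True
r4: callee-saved, written=True

SURVIVE = r0,r1,r4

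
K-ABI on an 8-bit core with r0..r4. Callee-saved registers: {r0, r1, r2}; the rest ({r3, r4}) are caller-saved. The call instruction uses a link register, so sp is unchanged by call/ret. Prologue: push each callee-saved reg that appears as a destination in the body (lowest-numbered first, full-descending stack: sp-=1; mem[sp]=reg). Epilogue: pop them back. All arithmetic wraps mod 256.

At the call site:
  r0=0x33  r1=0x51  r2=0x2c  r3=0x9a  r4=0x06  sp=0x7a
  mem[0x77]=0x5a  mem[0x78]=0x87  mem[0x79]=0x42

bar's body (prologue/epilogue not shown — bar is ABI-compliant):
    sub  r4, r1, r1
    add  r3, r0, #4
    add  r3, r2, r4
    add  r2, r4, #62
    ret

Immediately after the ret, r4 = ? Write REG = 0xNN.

REG = 0x00

prologue: push r2 → mem[0x79]=0x2c, sp=0x79
body[0] sub  r4, r1, r1 → r4=0x00
body[1] add  r3, r0, #4 → r3=0x37
body[2] add  r3, r2, r4 → r3=0x2c
body[3] add  r2, r4, #62 → r2=0x3e
epilogue: pop r2=0x2c, sp=0x7a
r4 is caller-saved → body value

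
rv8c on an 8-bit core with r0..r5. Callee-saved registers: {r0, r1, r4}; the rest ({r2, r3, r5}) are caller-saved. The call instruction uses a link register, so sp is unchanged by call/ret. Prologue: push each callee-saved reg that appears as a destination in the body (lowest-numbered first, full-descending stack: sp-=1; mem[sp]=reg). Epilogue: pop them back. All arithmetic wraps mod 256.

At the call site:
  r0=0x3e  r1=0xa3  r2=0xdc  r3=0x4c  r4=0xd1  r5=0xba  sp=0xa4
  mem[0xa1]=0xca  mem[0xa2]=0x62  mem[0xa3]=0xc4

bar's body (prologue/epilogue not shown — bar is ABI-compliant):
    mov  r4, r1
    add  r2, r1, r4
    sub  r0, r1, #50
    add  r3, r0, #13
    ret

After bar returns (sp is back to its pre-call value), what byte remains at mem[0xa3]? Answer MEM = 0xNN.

MEM = 0x3e

prologue: push r0 -> mem[0xa3]=0x3e, sp=0xa3
prologue: push r4 -> mem[0xa2]=0xd1, sp=0xa2
body[0] mov  r4, r1 -> r4=0xa3
body[1] add  r2, r1, r4 -> r2=0x46
body[2] sub  r0, r1, #50 -> r0=0x71
body[3] add  r3, r0, #13 -> r3=0x7e
epilogue: pop r4=0xd1, sp=0xa3
epilogue: pop r0=0x3e, sp=0xa4
prologue pushed ['r0', 'r4'] at ['0xa3', '0xa2']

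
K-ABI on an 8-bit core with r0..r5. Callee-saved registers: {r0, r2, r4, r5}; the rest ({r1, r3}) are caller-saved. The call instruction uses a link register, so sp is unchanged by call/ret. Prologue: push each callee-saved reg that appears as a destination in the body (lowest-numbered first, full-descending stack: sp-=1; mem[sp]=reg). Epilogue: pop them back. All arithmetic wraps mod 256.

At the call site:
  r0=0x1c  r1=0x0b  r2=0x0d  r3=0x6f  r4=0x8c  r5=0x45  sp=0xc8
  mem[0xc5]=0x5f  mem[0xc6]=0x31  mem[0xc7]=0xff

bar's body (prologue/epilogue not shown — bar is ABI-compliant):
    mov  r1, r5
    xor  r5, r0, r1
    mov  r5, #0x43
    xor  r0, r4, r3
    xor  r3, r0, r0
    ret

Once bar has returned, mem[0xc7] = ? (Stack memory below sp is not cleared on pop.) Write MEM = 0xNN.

prologue: push r0 -> mem[0xc7]=0x1c, sp=0xc7
prologue: push r5 -> mem[0xc6]=0x45, sp=0xc6
body[0] mov  r1, r5 -> r1=0x45
body[1] xor  r5, r0, r1 -> r5=0x59
body[2] mov  r5, #0x43 -> r5=0x43
body[3] xor  r0, r4, r3 -> r0=0xe3
body[4] xor  r3, r0, r0 -> r3=0x00
epilogue: pop r5=0x45, sp=0xc7
epilogue: pop r0=0x1c, sp=0xc8
prologue pushed ['r0', 'r5'] at ['0xc7', '0xc6']

MEM = 0x1c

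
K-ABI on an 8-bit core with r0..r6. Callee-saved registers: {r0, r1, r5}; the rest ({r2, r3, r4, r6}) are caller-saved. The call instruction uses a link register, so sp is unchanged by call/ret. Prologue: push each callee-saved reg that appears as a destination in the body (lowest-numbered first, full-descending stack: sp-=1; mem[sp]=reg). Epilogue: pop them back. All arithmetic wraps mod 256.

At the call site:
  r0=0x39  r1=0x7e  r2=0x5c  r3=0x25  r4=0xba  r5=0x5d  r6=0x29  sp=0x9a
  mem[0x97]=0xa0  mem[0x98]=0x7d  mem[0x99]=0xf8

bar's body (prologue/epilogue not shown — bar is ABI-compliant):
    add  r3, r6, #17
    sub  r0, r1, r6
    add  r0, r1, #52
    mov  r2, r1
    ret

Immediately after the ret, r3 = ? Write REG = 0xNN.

REG = 0x3a

prologue: push r0 -> mem[0x99]=0x39, sp=0x99
body[0] add  r3, r6, #17 -> r3=0x3a
body[1] sub  r0, r1, r6 -> r0=0x55
body[2] add  r0, r1, #52 -> r0=0xb2
body[3] mov  r2, r1 -> r2=0x7e
epilogue: pop r0=0x39, sp=0x9a
r3 is caller-saved -> body value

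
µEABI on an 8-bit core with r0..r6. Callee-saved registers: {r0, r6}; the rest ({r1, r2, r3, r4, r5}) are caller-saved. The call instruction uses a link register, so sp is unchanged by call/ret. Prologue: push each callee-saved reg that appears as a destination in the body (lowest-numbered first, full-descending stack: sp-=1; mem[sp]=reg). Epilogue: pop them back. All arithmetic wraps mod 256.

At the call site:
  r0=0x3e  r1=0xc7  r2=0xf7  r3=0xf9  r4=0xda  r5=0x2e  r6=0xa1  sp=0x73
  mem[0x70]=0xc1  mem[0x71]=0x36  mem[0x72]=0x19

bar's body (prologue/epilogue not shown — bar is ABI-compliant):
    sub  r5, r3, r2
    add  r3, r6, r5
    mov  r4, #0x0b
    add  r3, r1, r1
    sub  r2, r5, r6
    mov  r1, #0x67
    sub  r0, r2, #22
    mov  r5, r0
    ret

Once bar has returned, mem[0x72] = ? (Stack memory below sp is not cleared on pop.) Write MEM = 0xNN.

MEM = 0x3e

prologue: push r0 -> mem[0x72]=0x3e, sp=0x72
body[0] sub  r5, r3, r2 -> r5=0x02
body[1] add  r3, r6, r5 -> r3=0xa3
body[2] mov  r4, #0x0b -> r4=0x0b
body[3] add  r3, r1, r1 -> r3=0x8e
body[4] sub  r2, r5, r6 -> r2=0x61
body[5] mov  r1, #0x67 -> r1=0x67
body[6] sub  r0, r2, #22 -> r0=0x4b
body[7] mov  r5, r0 -> r5=0x4b
epilogue: pop r0=0x3e, sp=0x73
prologue pushed ['r0'] at ['0x72']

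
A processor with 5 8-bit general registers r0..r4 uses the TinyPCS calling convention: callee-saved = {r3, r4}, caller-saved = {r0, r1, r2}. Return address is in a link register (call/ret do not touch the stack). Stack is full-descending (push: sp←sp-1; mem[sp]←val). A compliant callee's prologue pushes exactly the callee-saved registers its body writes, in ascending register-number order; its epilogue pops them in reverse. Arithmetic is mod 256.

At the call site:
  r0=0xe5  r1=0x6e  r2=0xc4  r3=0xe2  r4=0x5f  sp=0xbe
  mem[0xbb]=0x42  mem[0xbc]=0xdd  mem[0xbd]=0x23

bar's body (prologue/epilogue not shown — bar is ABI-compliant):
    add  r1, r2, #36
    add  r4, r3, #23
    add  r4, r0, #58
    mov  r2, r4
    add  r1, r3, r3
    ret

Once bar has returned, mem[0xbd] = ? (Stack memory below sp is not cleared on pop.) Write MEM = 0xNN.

MEM = 0x5f

prologue: push r4 → mem[0xbd]=0x5f, sp=0xbd
body[0] add  r1, r2, #36 → r1=0xe8
body[1] add  r4, r3, #23 → r4=0xf9
body[2] add  r4, r0, #58 → r4=0x1f
body[3] mov  r2, r4 → r2=0x1f
body[4] add  r1, r3, r3 → r1=0xc4
epilogue: pop r4=0x5f, sp=0xbe
prologue pushed ['r4'] at ['0xbd']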